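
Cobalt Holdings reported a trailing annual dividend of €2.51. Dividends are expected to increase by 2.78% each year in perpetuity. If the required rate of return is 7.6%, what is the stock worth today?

Gordon growth model: P₀ = D₁/(r − g). D₁ = 2.51 × (1 + 0.0278) = 2.5798.
P₀ = 2.5798 / (0.076 − 0.0278) = 2.5798 / 0.0482 = 53.5224

€53.52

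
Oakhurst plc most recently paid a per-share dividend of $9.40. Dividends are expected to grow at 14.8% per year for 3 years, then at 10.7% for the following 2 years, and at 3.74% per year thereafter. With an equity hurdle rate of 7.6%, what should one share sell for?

$380.72

Three-stage DDM. Project D₁…D_5; terminal Gordon value at t=5 with g = 0.0374; discount at r = 0.076.
D_1 = 10.7912
D_2 = 12.3883
D_3 = 14.2218
D_4 = 15.7435
D_5 = 17.4280
TV_5 = 18.0799/(0.076−0.0374) = 468.3901
P₀ = Σ Dₜ/(1+r)ᵗ + TV_5/(1+r)^5 = 380.7214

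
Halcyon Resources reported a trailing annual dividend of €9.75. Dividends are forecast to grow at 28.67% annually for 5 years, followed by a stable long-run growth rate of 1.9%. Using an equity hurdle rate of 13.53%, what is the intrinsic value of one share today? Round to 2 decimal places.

€231.83

Two-stage DDM. Project D₁…D_5 at 0.2867, terminal growth 0.019, discount at r = 0.1353.
D_1 = 12.5453
D_2 = 16.1421
D_3 = 20.7700
D_4 = 26.7248
D_5 = 34.3867
Terminal value at t=5: TV = D_6/(r−g) = 35.0401/(0.1353−0.019) = 301.2906
P₀ = 12.5453/(1+0.1353)^1 + 16.1421/(1+0.1353)^2 + 20.7700/(1+0.1353)^3 + 26.7248/(1+0.1353)^4 + 34.3867/(1+0.1353)^5 + 301.2906/(1+0.1353)^5 = 231.8340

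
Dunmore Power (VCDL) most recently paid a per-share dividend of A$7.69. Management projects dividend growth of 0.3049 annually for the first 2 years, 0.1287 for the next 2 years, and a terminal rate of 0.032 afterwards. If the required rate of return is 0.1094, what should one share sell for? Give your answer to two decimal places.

Three-stage DDM. Project D₁…D_4; terminal Gordon value at t=4 with g = 0.032; discount at r = 0.1094.
D_1 = 10.0347
D_2 = 13.0943
D_3 = 14.7795
D_4 = 16.6816
TV_4 = 17.2154/(0.1094−0.032) = 222.4214
P₀ = Σ Dₜ/(1+r)ᵗ + TV_4/(1+r)^4 = 188.3540

A$188.35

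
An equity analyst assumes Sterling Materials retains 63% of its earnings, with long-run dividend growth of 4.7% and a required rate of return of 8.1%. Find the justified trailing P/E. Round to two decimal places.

11.39

Payout ratio b = 1 − 0.63 = 0.37.
Justified trailing P/E = b(1+g)/(r−g) = 0.37×(1+0.047)/(0.081−0.047) = 11.3938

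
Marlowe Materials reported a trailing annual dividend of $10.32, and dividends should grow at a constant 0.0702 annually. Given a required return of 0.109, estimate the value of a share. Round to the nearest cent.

$284.65

Gordon growth model: P₀ = D₁/(r − g). D₁ = 10.32 × (1 + 0.0702) = 11.0445.
P₀ = 11.0445 / (0.109 − 0.0702) = 11.0445 / 0.0388 = 284.6511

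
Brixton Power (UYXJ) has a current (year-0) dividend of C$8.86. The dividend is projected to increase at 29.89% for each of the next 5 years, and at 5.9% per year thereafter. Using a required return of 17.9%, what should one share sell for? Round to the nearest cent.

C$186.69

Two-stage DDM. Project D₁…D_5 at 0.2989, terminal growth 0.059, discount at r = 0.179.
D_1 = 11.5083
D_2 = 14.9481
D_3 = 19.4160
D_4 = 25.2195
D_5 = 32.7576
Terminal value at t=5: TV = D_6/(r−g) = 34.6903/(0.179−0.059) = 289.0860
P₀ = 11.5083/(1+0.179)^1 + 14.9481/(1+0.179)^2 + 19.4160/(1+0.179)^3 + 25.2195/(1+0.179)^4 + 32.7576/(1+0.179)^5 + 289.0860/(1+0.179)^5 = 186.6926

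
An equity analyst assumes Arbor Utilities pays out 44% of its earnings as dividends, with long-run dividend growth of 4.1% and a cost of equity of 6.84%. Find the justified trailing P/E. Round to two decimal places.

16.72

Justified trailing P/E = b(1+g)/(r−g) = 0.44×(1+0.041)/(0.0684−0.041) = 16.7168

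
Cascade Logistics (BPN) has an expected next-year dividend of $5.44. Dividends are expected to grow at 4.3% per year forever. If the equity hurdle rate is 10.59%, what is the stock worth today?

Gordon growth model: P₀ = D₁/(r − g), with D₁ = 5.44 given directly.
P₀ = 5.4400 / (0.1059 − 0.043) = 5.4400 / 0.0629 = 86.4865

$86.49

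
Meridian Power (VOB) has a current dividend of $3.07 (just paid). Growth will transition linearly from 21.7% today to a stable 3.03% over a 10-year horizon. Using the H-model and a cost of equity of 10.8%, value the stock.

H-model: P₀ = D₀[(1+g_L) + H(g_S−g_L)]/(r−g_L), with H = 10/2 = 5.
P₀ = 3.07 × [(1+0.0303) + 5×(0.217−0.0303)] / (0.108−0.0303)
   = 3.07 × 1.9638 / 0.0777 = 77.5916

$77.59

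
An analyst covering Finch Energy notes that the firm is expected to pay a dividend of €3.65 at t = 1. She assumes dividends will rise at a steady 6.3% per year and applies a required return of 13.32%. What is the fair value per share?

Gordon growth model: P₀ = D₁/(r − g), with D₁ = 3.65 given directly.
P₀ = 3.6500 / (0.1332 − 0.063) = 3.6500 / 0.0702 = 51.9943

€51.99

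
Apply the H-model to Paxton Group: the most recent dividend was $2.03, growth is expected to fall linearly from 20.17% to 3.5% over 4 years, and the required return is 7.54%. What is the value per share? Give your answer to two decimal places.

$68.76

H-model: P₀ = D₀[(1+g_L) + H(g_S−g_L)]/(r−g_L), with H = 4/2 = 2.
P₀ = 2.03 × [(1+0.035) + 2×(0.2017−0.035)] / (0.0754−0.035)
   = 2.03 × 1.3684 / 0.0404 = 68.7587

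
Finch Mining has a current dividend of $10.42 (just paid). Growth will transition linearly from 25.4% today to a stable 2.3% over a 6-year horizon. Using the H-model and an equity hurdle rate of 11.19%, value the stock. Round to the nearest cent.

H-model: P₀ = D₀[(1+g_L) + H(g_S−g_L)]/(r−g_L), with H = 6/2 = 3.
P₀ = 10.42 × [(1+0.023) + 3×(0.254−0.023)] / (0.1119−0.023)
   = 10.42 × 1.7160 / 0.0889 = 201.1330

$201.13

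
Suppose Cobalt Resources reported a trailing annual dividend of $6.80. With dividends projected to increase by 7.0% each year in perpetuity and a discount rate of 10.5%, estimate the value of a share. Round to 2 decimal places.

$207.89

Gordon growth model: P₀ = D₁/(r − g). D₁ = 6.80 × (1 + 0.07) = 7.2760.
P₀ = 7.2760 / (0.105 − 0.07) = 7.2760 / 0.035 = 207.8857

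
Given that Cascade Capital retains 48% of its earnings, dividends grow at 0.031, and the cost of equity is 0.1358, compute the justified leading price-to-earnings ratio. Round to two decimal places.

Payout ratio b = 1 − 0.48 = 0.52.
Justified leading P/E = b/(r−g) = 0.52/(0.1358−0.031) = 4.9618

4.96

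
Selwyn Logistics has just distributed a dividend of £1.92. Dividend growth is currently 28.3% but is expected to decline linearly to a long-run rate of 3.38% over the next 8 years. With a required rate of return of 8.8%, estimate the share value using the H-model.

H-model: P₀ = D₀[(1+g_L) + H(g_S−g_L)]/(r−g_L), with H = 8/2 = 4.
P₀ = 1.92 × [(1+0.0338) + 4×(0.283−0.0338)] / (0.088−0.0338)
   = 1.92 × 2.0306 / 0.0542 = 71.9327

£71.93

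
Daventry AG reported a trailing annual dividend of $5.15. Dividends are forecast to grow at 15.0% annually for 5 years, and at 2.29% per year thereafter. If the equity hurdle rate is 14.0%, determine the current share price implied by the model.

$73.43

Two-stage DDM. Project D₁…D_5 at 0.15, terminal growth 0.0229, discount at r = 0.14.
D_1 = 5.9225
D_2 = 6.8109
D_3 = 7.8325
D_4 = 9.0074
D_5 = 10.3585
Terminal value at t=5: TV = D_6/(r−g) = 10.5957/(0.14−0.0229) = 90.4842
P₀ = 5.9225/(1+0.14)^1 + 6.8109/(1+0.14)^2 + 7.8325/(1+0.14)^3 + 9.0074/(1+0.14)^4 + 10.3585/(1+0.14)^5 + 90.4842/(1+0.14)^5 = 73.4303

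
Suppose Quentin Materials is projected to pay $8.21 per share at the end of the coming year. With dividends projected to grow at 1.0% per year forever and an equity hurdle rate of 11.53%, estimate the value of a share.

Gordon growth model: P₀ = D₁/(r − g), with D₁ = 8.21 given directly.
P₀ = 8.2100 / (0.1153 − 0.01) = 8.2100 / 0.1053 = 77.9677

$77.97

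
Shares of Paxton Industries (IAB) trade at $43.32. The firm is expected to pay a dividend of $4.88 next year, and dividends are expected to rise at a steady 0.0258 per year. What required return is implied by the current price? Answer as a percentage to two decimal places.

13.85%

Rearranging the constant-growth DDM: r = D₁/P₀ + g.
r = 4.8800 / 43.32 + 0.0258 = 0.11265 + 0.0258 = 0.13845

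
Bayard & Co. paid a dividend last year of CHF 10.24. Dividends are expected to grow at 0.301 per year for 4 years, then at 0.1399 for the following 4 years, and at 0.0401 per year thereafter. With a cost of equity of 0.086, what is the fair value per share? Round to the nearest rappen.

Three-stage DDM. Project D₁…D_8; terminal Gordon value at t=8 with g = 0.0401; discount at r = 0.086.
D_1 = 13.3222
D_2 = 17.3322
D_3 = 22.5492
D_4 = 29.3366
D_5 = 33.4407
D_6 = 38.1191
D_7 = 43.4520
D_8 = 49.5309
TV_8 = 51.5171/(0.086−0.0401) = 1122.3765
P₀ = Σ Dₜ/(1+r)ᵗ + TV_8/(1+r)^8 = 741.1179

CHF 741.12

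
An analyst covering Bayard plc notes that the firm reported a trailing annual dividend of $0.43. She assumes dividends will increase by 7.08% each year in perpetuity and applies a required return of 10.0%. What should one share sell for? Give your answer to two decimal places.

Gordon growth model: P₀ = D₁/(r − g). D₁ = 0.43 × (1 + 0.0708) = 0.4604.
P₀ = 0.4604 / (0.1 − 0.0708) = 0.4604 / 0.0292 = 15.7686

$15.77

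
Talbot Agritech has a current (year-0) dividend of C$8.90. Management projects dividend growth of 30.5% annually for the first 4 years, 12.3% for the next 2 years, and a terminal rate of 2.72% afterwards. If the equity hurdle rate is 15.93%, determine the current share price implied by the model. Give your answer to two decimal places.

Three-stage DDM. Project D₁…D_6; terminal Gordon value at t=6 with g = 0.0272; discount at r = 0.1593.
D_1 = 11.6145
D_2 = 15.1569
D_3 = 19.7798
D_4 = 25.8126
D_5 = 28.9876
D_6 = 32.5530
TV_6 = 33.4385/(0.1593−0.0272) = 253.1301
P₀ = Σ Dₜ/(1+r)ᵗ + TV_6/(1+r)^6 = 179.8067

C$179.81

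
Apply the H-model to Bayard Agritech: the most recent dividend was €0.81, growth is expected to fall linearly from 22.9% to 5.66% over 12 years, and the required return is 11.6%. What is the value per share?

€28.51

H-model: P₀ = D₀[(1+g_L) + H(g_S−g_L)]/(r−g_L), with H = 12/2 = 6.
P₀ = 0.81 × [(1+0.0566) + 6×(0.229−0.0566)] / (0.116−0.0566)
   = 0.81 × 2.0910 / 0.0594 = 28.5136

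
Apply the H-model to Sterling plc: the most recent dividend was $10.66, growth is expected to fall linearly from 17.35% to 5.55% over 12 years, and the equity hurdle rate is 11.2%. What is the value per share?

$332.72

H-model: P₀ = D₀[(1+g_L) + H(g_S−g_L)]/(r−g_L), with H = 12/2 = 6.
P₀ = 10.66 × [(1+0.0555) + 6×(0.1735−0.0555)] / (0.112−0.0555)
   = 10.66 × 1.7635 / 0.0565 = 332.7241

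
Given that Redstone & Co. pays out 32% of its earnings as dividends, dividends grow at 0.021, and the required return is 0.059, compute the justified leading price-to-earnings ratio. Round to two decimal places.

Justified leading P/E = b/(r−g) = 0.32/(0.059−0.021) = 8.4211

8.42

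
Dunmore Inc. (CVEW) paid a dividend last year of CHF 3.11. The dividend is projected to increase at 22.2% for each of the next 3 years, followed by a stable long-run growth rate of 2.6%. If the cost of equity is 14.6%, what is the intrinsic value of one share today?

CHF 42.86

Two-stage DDM. Project D₁…D_3 at 0.222, terminal growth 0.026, discount at r = 0.146.
D_1 = 3.8004
D_2 = 4.6441
D_3 = 5.6751
Terminal value at t=3: TV = D_4/(r−g) = 5.8227/(0.146−0.026) = 48.5222
P₀ = 3.8004/(1+0.146)^1 + 4.6441/(1+0.146)^2 + 5.6751/(1+0.146)^3 + 48.5222/(1+0.146)^3 = 42.8625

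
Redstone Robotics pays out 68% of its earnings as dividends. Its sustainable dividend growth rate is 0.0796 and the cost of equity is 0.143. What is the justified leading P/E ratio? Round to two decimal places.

Justified leading P/E = b/(r−g) = 0.68/(0.143−0.0796) = 10.7256

10.73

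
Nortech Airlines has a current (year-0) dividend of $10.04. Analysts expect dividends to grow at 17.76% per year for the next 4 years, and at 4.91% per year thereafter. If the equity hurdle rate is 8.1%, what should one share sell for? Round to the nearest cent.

Two-stage DDM. Project D₁…D_4 at 0.1776, terminal growth 0.0491, discount at r = 0.081.
D_1 = 11.8231
D_2 = 13.9229
D_3 = 16.3956
D_4 = 19.3074
Terminal value at t=4: TV = D_5/(r−g) = 20.2554/(0.081−0.0491) = 634.9669
P₀ = 11.8231/(1+0.081)^1 + 13.9229/(1+0.081)^2 + 16.3956/(1+0.081)^3 + 19.3074/(1+0.081)^4 + 634.9669/(1+0.081)^4 = 514.9652

$514.97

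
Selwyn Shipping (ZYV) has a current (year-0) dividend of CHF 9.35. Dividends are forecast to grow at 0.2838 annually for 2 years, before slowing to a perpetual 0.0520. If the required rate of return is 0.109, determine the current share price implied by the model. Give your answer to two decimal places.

Two-stage DDM. Project D₁…D_2 at 0.2838, terminal growth 0.052, discount at r = 0.109.
D_1 = 12.0035
D_2 = 15.4101
Terminal value at t=2: TV = D_3/(r−g) = 16.2115/(0.109−0.052) = 284.4116
P₀ = 12.0035/(1+0.109)^1 + 15.4101/(1+0.109)^2 + 284.4116/(1+0.109)^2 = 254.6048

CHF 254.60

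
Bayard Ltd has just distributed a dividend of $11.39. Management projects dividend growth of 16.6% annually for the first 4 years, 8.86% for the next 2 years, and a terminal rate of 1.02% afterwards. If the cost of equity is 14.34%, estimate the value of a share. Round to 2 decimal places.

$155.43

Three-stage DDM. Project D₁…D_6; terminal Gordon value at t=6 with g = 0.0102; discount at r = 0.1434.
D_1 = 13.2807
D_2 = 15.4853
D_3 = 18.0559
D_4 = 21.0532
D_5 = 22.9185
D_6 = 24.9491
TV_6 = 25.2036/(0.1434−0.0102) = 189.2159
P₀ = Σ Dₜ/(1+r)ᵗ + TV_6/(1+r)^6 = 155.4263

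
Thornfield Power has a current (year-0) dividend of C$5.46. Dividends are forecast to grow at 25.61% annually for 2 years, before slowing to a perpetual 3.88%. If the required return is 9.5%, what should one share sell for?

Two-stage DDM. Project D₁…D_2 at 0.2561, terminal growth 0.0388, discount at r = 0.095.
D_1 = 6.8583
D_2 = 8.6147
Terminal value at t=2: TV = D_3/(r−g) = 8.9490/(0.095−0.0388) = 159.2343
P₀ = 6.8583/(1+0.095)^1 + 8.6147/(1+0.095)^2 + 159.2343/(1+0.095)^2 = 146.2512

C$146.25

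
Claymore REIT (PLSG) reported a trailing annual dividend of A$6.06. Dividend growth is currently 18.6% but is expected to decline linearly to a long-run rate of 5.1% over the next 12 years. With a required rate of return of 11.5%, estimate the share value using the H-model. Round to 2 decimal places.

A$176.21

H-model: P₀ = D₀[(1+g_L) + H(g_S−g_L)]/(r−g_L), with H = 12/2 = 6.
P₀ = 6.06 × [(1+0.051) + 6×(0.186−0.051)] / (0.115−0.051)
   = 6.06 × 1.8610 / 0.064 = 176.2134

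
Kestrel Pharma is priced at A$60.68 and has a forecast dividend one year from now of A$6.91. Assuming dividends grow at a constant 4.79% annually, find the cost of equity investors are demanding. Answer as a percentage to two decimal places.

16.18%

Rearranging the constant-growth DDM: r = D₁/P₀ + g.
r = 6.9100 / 60.68 + 0.0479 = 0.11388 + 0.0479 = 0.16178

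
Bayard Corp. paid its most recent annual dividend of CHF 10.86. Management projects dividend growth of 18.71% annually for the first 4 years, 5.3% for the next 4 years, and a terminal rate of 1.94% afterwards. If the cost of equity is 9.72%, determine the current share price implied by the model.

CHF 272.28

Three-stage DDM. Project D₁…D_8; terminal Gordon value at t=8 with g = 0.0194; discount at r = 0.0972.
D_1 = 12.8919
D_2 = 15.3040
D_3 = 18.1674
D_4 = 21.5665
D_5 = 22.7095
D_6 = 23.9131
D_7 = 25.1805
D_8 = 26.5151
TV_8 = 27.0294/(0.0972−0.0194) = 347.4222
P₀ = Σ Dₜ/(1+r)ᵗ + TV_8/(1+r)^8 = 272.2777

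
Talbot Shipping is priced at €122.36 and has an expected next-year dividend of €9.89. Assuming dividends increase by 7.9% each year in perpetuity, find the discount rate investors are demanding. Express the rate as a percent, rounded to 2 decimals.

Rearranging the constant-growth DDM: r = D₁/P₀ + g.
r = 9.8900 / 122.36 + 0.079 = 0.08083 + 0.079 = 0.15983

15.98%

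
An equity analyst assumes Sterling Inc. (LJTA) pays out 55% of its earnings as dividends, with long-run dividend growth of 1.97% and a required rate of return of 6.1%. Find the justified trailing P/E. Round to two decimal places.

Justified trailing P/E = b(1+g)/(r−g) = 0.55×(1+0.0197)/(0.061−0.0197) = 13.5795

13.58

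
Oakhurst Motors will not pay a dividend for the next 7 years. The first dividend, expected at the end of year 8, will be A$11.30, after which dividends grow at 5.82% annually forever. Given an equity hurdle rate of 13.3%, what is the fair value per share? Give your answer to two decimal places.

Deferred-dividend DDM. At t=7 the remaining stream is a growing perpetuity with first payment D_8 = 11.30.
V_7 = D_8/(r−g) = 11.30/(0.133−0.0582) = 151.0695
P₀ = V_7/(1+r)^7 = 151.0695/(1+0.133)^7 = 63.0329

A$63.03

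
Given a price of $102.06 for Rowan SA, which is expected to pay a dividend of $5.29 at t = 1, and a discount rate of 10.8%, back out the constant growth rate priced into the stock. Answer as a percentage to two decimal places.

From P₀ = D₁/(r − g), the implied growth is g = r − D₁/P₀.
g = 0.108 − 5.29/102.06 = 0.108 − 0.05183 = 0.05617

5.62%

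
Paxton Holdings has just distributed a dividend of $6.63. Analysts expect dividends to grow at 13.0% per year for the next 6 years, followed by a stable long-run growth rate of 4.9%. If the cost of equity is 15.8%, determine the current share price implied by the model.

Two-stage DDM. Project D₁…D_6 at 0.13, terminal growth 0.049, discount at r = 0.158.
D_1 = 7.4919
D_2 = 8.4658
D_3 = 9.5664
D_4 = 10.8100
D_5 = 12.2153
D_6 = 13.8033
Terminal value at t=6: TV = D_7/(r−g) = 14.4797/(0.158−0.049) = 132.8413
P₀ = 7.4919/(1+0.158)^1 + 8.4658/(1+0.158)^2 + 9.5664/(1+0.158)^3 + 10.8100/(1+0.158)^4 + 12.2153/(1+0.158)^5 + 13.8033/(1+0.158)^6 + 132.8413/(1+0.158)^6 = 91.6371

$91.64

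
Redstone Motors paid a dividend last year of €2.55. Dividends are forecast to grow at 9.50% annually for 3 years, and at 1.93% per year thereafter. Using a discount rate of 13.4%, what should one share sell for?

Two-stage DDM. Project D₁…D_3 at 0.095, terminal growth 0.0193, discount at r = 0.134.
D_1 = 2.7922
D_2 = 3.0575
D_3 = 3.3480
Terminal value at t=3: TV = D_4/(r−g) = 3.4126/(0.134−0.0193) = 29.7523
P₀ = 2.7922/(1+0.134)^1 + 3.0575/(1+0.134)^2 + 3.3480/(1+0.134)^3 + 29.7523/(1+0.134)^3 = 27.5382

€27.54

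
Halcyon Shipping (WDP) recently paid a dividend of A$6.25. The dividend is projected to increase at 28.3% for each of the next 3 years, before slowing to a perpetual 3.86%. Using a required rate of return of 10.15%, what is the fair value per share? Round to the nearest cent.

A$188.72

Two-stage DDM. Project D₁…D_3 at 0.283, terminal growth 0.0386, discount at r = 0.1015.
D_1 = 8.0187
D_2 = 10.2881
D_3 = 13.1996
Terminal value at t=3: TV = D_4/(r−g) = 13.7091/(0.1015−0.0386) = 217.9504
P₀ = 8.0187/(1+0.1015)^1 + 10.2881/(1+0.1015)^2 + 13.1996/(1+0.1015)^3 + 217.9504/(1+0.1015)^3 = 188.7171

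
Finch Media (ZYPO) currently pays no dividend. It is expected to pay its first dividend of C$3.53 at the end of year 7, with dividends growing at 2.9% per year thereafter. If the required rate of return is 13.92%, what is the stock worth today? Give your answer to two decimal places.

Deferred-dividend DDM. At t=6 the remaining stream is a growing perpetuity with first payment D_7 = 3.53.
V_6 = D_7/(r−g) = 3.53/(0.1392−0.029) = 32.0327
P₀ = V_6/(1+r)^6 = 32.0327/(1+0.1392)^6 = 14.6553

C$14.66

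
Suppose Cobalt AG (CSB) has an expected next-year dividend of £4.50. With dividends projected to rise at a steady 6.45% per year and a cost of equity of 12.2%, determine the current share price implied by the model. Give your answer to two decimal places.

£78.26

Gordon growth model: P₀ = D₁/(r − g), with D₁ = 4.50 given directly.
P₀ = 4.5000 / (0.122 − 0.0645) = 4.5000 / 0.0575 = 78.2609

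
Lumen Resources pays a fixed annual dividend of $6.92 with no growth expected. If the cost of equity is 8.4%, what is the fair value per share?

Zero-growth DDM (perpetuity): P₀ = D/r = 6.92 / 0.084 = 82.3810

$82.38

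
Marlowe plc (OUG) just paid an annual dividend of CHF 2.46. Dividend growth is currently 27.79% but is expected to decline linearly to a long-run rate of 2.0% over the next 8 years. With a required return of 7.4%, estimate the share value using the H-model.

CHF 93.46

H-model: P₀ = D₀[(1+g_L) + H(g_S−g_L)]/(r−g_L), with H = 8/2 = 4.
P₀ = 2.46 × [(1+0.02) + 4×(0.2779−0.02)] / (0.074−0.02)
   = 2.46 × 2.0516 / 0.054 = 93.4618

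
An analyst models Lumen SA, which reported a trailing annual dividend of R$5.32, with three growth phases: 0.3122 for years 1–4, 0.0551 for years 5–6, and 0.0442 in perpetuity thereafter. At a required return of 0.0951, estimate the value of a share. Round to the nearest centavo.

Three-stage DDM. Project D₁…D_6; terminal Gordon value at t=6 with g = 0.0442; discount at r = 0.0951.
D_1 = 6.9809
D_2 = 9.1603
D_3 = 12.0202
D_4 = 15.7729
D_5 = 16.6420
D_6 = 17.5590
TV_6 = 18.3351/(0.0951−0.0442) = 360.2176
P₀ = Σ Dₜ/(1+r)ᵗ + TV_6/(1+r)^6 = 263.7341

R$263.73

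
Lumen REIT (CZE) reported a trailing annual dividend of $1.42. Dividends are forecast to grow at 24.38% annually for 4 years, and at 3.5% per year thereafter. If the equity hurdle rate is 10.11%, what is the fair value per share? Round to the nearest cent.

$43.98

Two-stage DDM. Project D₁…D_4 at 0.2438, terminal growth 0.035, discount at r = 0.1011.
D_1 = 1.7662
D_2 = 2.1968
D_3 = 2.7324
D_4 = 3.3985
Terminal value at t=4: TV = D_5/(r−g) = 3.5175/(0.1011−0.035) = 53.2144
P₀ = 1.7662/(1+0.1011)^1 + 2.1968/(1+0.1011)^2 + 2.7324/(1+0.1011)^3 + 3.3985/(1+0.1011)^4 + 53.2144/(1+0.1011)^4 = 43.9758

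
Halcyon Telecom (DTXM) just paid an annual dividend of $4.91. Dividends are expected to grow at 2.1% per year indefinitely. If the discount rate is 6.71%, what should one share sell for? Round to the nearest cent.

$108.74

Gordon growth model: P₀ = D₁/(r − g). D₁ = 4.91 × (1 + 0.021) = 5.0131.
P₀ = 5.0131 / (0.0671 − 0.021) = 5.0131 / 0.0461 = 108.7443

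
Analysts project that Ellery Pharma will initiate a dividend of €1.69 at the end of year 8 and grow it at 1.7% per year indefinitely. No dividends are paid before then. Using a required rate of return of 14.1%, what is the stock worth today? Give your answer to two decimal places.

Deferred-dividend DDM. At t=7 the remaining stream is a growing perpetuity with first payment D_8 = 1.69.
V_7 = D_8/(r−g) = 1.69/(0.141−0.017) = 13.6290
P₀ = V_7/(1+r)^7 = 13.6290/(1+0.141)^7 = 5.4133

€5.41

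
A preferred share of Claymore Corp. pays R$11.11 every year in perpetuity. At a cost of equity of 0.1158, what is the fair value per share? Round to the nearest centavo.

R$95.94

Zero-growth DDM (perpetuity): P₀ = D/r = 11.11 / 0.1158 = 95.9413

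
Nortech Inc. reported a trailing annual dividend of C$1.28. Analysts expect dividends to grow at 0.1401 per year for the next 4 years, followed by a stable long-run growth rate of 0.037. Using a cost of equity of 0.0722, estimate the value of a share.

Two-stage DDM. Project D₁…D_4 at 0.1401, terminal growth 0.037, discount at r = 0.0722.
D_1 = 1.4593
D_2 = 1.6638
D_3 = 1.8969
D_4 = 2.1626
Terminal value at t=4: TV = D_5/(r−g) = 2.2426/(0.0722−0.037) = 63.7115
P₀ = 1.4593/(1+0.0722)^1 + 1.6638/(1+0.0722)^2 + 1.8969/(1+0.0722)^3 + 2.1626/(1+0.0722)^4 + 63.7115/(1+0.0722)^4 = 54.1911

C$54.19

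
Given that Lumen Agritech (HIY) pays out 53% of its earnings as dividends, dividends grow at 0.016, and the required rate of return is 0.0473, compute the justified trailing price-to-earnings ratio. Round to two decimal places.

Justified trailing P/E = b(1+g)/(r−g) = 0.53×(1+0.016)/(0.0473−0.016) = 17.2038

17.20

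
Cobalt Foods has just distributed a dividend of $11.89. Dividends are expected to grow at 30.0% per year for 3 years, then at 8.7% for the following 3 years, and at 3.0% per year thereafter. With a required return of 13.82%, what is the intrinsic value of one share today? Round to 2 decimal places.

$242.21

Three-stage DDM. Project D₁…D_6; terminal Gordon value at t=6 with g = 0.03; discount at r = 0.1382.
D_1 = 15.4570
D_2 = 20.0941
D_3 = 26.1223
D_4 = 28.3950
D_5 = 30.8653
D_6 = 33.5506
TV_6 = 34.5571/(0.1382−0.03) = 319.3821
P₀ = Σ Dₜ/(1+r)ᵗ + TV_6/(1+r)^6 = 242.2060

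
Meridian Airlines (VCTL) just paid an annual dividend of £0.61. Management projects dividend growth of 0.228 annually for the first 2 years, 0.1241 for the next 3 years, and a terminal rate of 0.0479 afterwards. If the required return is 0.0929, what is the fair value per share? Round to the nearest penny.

£23.41

Three-stage DDM. Project D₁…D_5; terminal Gordon value at t=5 with g = 0.0479; discount at r = 0.0929.
D_1 = 0.7491
D_2 = 0.9199
D_3 = 1.0340
D_4 = 1.1623
D_5 = 1.3066
TV_5 = 1.3692/(0.0929−0.0479) = 30.4263
P₀ = Σ Dₜ/(1+r)ᵗ + TV_5/(1+r)^5 = 23.4144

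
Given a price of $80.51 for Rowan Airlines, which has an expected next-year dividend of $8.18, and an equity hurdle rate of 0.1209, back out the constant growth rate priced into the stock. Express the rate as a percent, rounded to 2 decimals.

From P₀ = D₁/(r − g), the implied growth is g = r − D₁/P₀.
g = 0.1209 − 8.18/80.51 = 0.1209 − 0.10160 = 0.01930

1.93%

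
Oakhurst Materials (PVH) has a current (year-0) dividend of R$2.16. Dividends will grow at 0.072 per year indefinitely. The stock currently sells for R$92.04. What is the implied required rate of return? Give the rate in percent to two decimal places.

Rearranging the constant-growth DDM: r = D₁/P₀ + g.
D₁ = 2.16 × (1 + 0.072) = 2.3155.
r = 2.3155 / 92.04 + 0.072 = 0.02516 + 0.072 = 0.09716

9.72%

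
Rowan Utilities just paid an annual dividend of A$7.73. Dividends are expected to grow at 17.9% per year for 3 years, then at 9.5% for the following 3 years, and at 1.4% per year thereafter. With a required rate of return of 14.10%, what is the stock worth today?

A$108.53

Three-stage DDM. Project D₁…D_6; terminal Gordon value at t=6 with g = 0.014; discount at r = 0.141.
D_1 = 9.1137
D_2 = 10.7450
D_3 = 12.6684
D_4 = 13.8719
D_5 = 15.1897
D_6 = 16.6327
TV_6 = 16.8656/(0.141−0.014) = 132.7998
P₀ = Σ Dₜ/(1+r)ᵗ + TV_6/(1+r)^6 = 108.5305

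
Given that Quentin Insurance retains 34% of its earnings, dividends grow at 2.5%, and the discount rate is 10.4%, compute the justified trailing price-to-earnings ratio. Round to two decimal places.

Payout ratio b = 1 − 0.34 = 0.66.
Justified trailing P/E = b(1+g)/(r−g) = 0.66×(1+0.025)/(0.104−0.025) = 8.5633

8.56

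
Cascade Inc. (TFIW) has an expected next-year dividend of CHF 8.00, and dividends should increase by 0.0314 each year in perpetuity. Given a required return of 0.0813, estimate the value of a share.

CHF 160.32

Gordon growth model: P₀ = D₁/(r − g), with D₁ = 8.00 given directly.
P₀ = 8.0000 / (0.0813 − 0.0314) = 8.0000 / 0.0499 = 160.3206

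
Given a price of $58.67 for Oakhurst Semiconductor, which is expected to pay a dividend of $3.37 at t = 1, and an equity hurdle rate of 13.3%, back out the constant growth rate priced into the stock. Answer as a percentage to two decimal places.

From P₀ = D₁/(r − g), the implied growth is g = r − D₁/P₀.
g = 0.133 − 3.37/58.67 = 0.133 − 0.05744 = 0.07556

7.56%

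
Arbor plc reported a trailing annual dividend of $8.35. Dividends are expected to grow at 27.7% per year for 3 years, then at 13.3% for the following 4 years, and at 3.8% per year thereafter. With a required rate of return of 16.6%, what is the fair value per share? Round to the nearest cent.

$150.29

Three-stage DDM. Project D₁…D_7; terminal Gordon value at t=7 with g = 0.038; discount at r = 0.166.
D_1 = 10.6629
D_2 = 13.6166
D_3 = 17.3884
D_4 = 19.7010
D_5 = 22.3213
D_6 = 25.2900
D_7 = 28.6536
TV_7 = 29.7424/(0.166−0.038) = 232.3626
P₀ = Σ Dₜ/(1+r)ᵗ + TV_7/(1+r)^7 = 150.2877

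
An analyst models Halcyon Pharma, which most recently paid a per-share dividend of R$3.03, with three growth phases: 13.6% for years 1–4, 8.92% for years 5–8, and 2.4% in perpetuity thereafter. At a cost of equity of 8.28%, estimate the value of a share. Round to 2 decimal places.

Three-stage DDM. Project D₁…D_8; terminal Gordon value at t=8 with g = 0.024; discount at r = 0.0828.
D_1 = 3.4421
D_2 = 3.9102
D_3 = 4.4420
D_4 = 5.0461
D_5 = 5.4962
D_6 = 5.9865
D_7 = 6.5205
D_8 = 7.1021
TV_8 = 7.2725/(0.0828−0.024) = 123.6827
P₀ = Σ Dₜ/(1+r)ᵗ + TV_8/(1+r)^8 = 94.0372

R$94.04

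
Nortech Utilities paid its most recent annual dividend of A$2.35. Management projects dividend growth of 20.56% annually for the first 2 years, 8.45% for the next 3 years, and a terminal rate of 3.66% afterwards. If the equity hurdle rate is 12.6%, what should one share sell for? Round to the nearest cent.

Three-stage DDM. Project D₁…D_5; terminal Gordon value at t=5 with g = 0.0366; discount at r = 0.126.
D_1 = 2.8332
D_2 = 3.4157
D_3 = 3.7043
D_4 = 4.0173
D_5 = 4.3568
TV_5 = 4.5162/(0.126−0.0366) = 50.5169
P₀ = Σ Dₜ/(1+r)ᵗ + TV_5/(1+r)^5 = 40.6199

A$40.62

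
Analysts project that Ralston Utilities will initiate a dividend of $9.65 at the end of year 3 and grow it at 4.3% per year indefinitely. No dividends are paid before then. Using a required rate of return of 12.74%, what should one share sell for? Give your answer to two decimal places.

$89.96

Deferred-dividend DDM. At t=2 the remaining stream is a growing perpetuity with first payment D_3 = 9.65.
V_2 = D_3/(r−g) = 9.65/(0.1274−0.043) = 114.3365
P₀ = V_2/(1+r)^2 = 114.3365/(1+0.1274)^2 = 89.9557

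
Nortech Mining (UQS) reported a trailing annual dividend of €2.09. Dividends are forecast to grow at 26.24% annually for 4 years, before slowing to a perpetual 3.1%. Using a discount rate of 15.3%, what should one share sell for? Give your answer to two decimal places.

Two-stage DDM. Project D₁…D_4 at 0.2624, terminal growth 0.031, discount at r = 0.153.
D_1 = 2.6384
D_2 = 3.3307
D_3 = 4.2047
D_4 = 5.3080
Terminal value at t=4: TV = D_5/(r−g) = 5.4726/(0.153−0.031) = 44.8573
P₀ = 2.6384/(1+0.153)^1 + 3.3307/(1+0.153)^2 + 4.2047/(1+0.153)^3 + 5.3080/(1+0.153)^4 + 44.8573/(1+0.153)^4 = 35.9217

€35.92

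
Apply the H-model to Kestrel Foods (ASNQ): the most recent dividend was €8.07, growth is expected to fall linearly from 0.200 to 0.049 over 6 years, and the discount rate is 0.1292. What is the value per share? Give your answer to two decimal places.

H-model: P₀ = D₀[(1+g_L) + H(g_S−g_L)]/(r−g_L), with H = 6/2 = 3.
P₀ = 8.07 × [(1+0.049) + 3×(0.2−0.049)] / (0.1292−0.049)
   = 8.07 × 1.5020 / 0.0802 = 151.1364

€151.14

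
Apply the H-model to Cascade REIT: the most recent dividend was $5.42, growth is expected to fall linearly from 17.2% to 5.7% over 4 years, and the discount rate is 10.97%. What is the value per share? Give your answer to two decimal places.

$132.36

H-model: P₀ = D₀[(1+g_L) + H(g_S−g_L)]/(r−g_L), with H = 4/2 = 2.
P₀ = 5.42 × [(1+0.057) + 2×(0.172−0.057)] / (0.1097−0.057)
   = 5.42 × 1.2870 / 0.0527 = 132.3632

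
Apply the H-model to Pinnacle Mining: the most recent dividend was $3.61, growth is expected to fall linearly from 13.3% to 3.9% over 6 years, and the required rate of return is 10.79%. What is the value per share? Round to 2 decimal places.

$69.21

H-model: P₀ = D₀[(1+g_L) + H(g_S−g_L)]/(r−g_L), with H = 6/2 = 3.
P₀ = 3.61 × [(1+0.039) + 3×(0.133−0.039)] / (0.1079−0.039)
   = 3.61 × 1.3210 / 0.0689 = 69.2135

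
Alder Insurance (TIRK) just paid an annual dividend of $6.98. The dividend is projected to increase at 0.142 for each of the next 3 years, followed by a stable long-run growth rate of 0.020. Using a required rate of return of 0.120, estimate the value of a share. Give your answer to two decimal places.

Two-stage DDM. Project D₁…D_3 at 0.142, terminal growth 0.02, discount at r = 0.12.
D_1 = 7.9712
D_2 = 9.1031
D_3 = 10.3957
Terminal value at t=3: TV = D_4/(r−g) = 10.6036/(0.12−0.02) = 106.0361
P₀ = 7.9712/(1+0.12)^1 + 9.1031/(1+0.12)^2 + 10.3957/(1+0.12)^3 + 106.0361/(1+0.12)^3 = 97.2479

$97.25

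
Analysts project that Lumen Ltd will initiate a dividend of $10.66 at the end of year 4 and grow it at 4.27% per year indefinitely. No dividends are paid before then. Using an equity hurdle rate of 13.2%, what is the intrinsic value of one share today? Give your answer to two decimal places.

Deferred-dividend DDM. At t=3 the remaining stream is a growing perpetuity with first payment D_4 = 10.66.
V_3 = D_4/(r−g) = 10.66/(0.132−0.0427) = 119.3729
P₀ = V_3/(1+r)^3 = 119.3729/(1+0.132)^3 = 82.2937

$82.29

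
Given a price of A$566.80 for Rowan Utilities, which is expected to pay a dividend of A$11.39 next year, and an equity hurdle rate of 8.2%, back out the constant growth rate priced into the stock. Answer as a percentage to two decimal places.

6.19%

From P₀ = D₁/(r − g), the implied growth is g = r − D₁/P₀.
g = 0.082 − 11.39/566.80 = 0.082 − 0.02010 = 0.06190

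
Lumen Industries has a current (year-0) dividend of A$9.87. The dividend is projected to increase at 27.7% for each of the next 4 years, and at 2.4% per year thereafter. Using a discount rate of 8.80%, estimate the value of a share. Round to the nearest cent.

Two-stage DDM. Project D₁…D_4 at 0.277, terminal growth 0.024, discount at r = 0.088.
D_1 = 12.6040
D_2 = 16.0953
D_3 = 20.5537
D_4 = 26.2471
Terminal value at t=4: TV = D_5/(r−g) = 26.8770/(0.088−0.024) = 419.9530
P₀ = 12.6040/(1+0.088)^1 + 16.0953/(1+0.088)^2 + 20.5537/(1+0.088)^3 + 26.2471/(1+0.088)^4 + 419.9530/(1+0.088)^4 = 359.5705

A$359.57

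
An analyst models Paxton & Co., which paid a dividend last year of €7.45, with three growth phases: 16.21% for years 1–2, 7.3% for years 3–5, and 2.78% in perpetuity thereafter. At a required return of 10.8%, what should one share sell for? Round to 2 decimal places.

€134.46

Three-stage DDM. Project D₁…D_5; terminal Gordon value at t=5 with g = 0.0278; discount at r = 0.108.
D_1 = 8.6576
D_2 = 10.0610
D_3 = 10.7955
D_4 = 11.5836
D_5 = 12.4292
TV_5 = 12.7747/(0.108−0.0278) = 159.2857
P₀ = Σ Dₜ/(1+r)ᵗ + TV_5/(1+r)^5 = 134.4586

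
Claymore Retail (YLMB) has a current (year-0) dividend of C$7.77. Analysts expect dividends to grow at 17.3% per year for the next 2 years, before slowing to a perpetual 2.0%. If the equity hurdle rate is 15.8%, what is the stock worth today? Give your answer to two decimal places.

Two-stage DDM. Project D₁…D_2 at 0.173, terminal growth 0.02, discount at r = 0.158.
D_1 = 9.1142
D_2 = 10.6910
Terminal value at t=2: TV = D_3/(r−g) = 10.9048/(0.158−0.02) = 79.0202
P₀ = 9.1142/(1+0.158)^1 + 10.6910/(1+0.158)^2 + 79.0202/(1+0.158)^2 = 74.7712

C$74.77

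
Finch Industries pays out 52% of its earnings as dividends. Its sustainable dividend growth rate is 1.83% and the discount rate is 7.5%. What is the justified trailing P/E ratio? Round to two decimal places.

9.34

Justified trailing P/E = b(1+g)/(r−g) = 0.52×(1+0.0183)/(0.075−0.0183) = 9.3389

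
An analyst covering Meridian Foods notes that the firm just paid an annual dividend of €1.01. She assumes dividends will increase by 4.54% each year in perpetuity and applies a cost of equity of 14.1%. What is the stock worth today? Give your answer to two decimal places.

€11.04

Gordon growth model: P₀ = D₁/(r − g). D₁ = 1.01 × (1 + 0.0454) = 1.0559.
P₀ = 1.0559 / (0.141 − 0.0454) = 1.0559 / 0.0956 = 11.0445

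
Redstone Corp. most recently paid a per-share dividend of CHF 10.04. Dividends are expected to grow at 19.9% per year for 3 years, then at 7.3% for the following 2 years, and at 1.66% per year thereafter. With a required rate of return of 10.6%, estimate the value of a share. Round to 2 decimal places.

Three-stage DDM. Project D₁…D_5; terminal Gordon value at t=5 with g = 0.0166; discount at r = 0.106.
D_1 = 12.0380
D_2 = 14.4335
D_3 = 17.3058
D_4 = 18.5691
D_5 = 19.9247
TV_5 = 20.2554/(0.106−0.0166) = 226.5705
P₀ = Σ Dₜ/(1+r)ᵗ + TV_5/(1+r)^5 = 196.8326

CHF 196.83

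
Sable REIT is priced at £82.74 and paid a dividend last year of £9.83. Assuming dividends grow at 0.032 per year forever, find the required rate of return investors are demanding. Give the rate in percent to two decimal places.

Rearranging the constant-growth DDM: r = D₁/P₀ + g.
D₁ = 9.83 × (1 + 0.032) = 10.1446.
r = 10.1446 / 82.74 + 0.032 = 0.12261 + 0.032 = 0.15461

15.46%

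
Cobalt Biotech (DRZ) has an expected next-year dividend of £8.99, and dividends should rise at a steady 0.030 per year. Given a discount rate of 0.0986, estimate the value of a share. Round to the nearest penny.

Gordon growth model: P₀ = D₁/(r − g), with D₁ = 8.99 given directly.
P₀ = 8.9900 / (0.0986 − 0.03) = 8.9900 / 0.0686 = 131.0496

£131.05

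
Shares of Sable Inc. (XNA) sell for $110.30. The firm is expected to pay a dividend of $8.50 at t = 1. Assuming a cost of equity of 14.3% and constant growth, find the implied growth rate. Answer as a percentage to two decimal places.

6.59%

From P₀ = D₁/(r − g), the implied growth is g = r − D₁/P₀.
g = 0.143 − 8.50/110.30 = 0.143 − 0.07706 = 0.06594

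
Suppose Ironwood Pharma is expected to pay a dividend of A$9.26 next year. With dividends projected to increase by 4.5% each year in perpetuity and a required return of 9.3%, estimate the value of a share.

A$192.92

Gordon growth model: P₀ = D₁/(r − g), with D₁ = 9.26 given directly.
P₀ = 9.2600 / (0.093 − 0.045) = 9.2600 / 0.048 = 192.9167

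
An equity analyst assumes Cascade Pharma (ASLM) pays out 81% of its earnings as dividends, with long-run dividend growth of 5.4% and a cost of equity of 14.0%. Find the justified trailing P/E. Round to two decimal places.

Justified trailing P/E = b(1+g)/(r−g) = 0.81×(1+0.054)/(0.14−0.054) = 9.9272

9.93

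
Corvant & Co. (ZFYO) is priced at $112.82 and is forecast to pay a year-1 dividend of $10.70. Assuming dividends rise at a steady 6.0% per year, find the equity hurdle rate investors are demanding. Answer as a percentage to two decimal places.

Rearranging the constant-growth DDM: r = D₁/P₀ + g.
r = 10.7000 / 112.82 + 0.06 = 0.09484 + 0.06 = 0.15484

15.48%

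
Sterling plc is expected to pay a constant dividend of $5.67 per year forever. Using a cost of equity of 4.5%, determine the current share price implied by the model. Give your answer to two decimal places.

Zero-growth DDM (perpetuity): P₀ = D/r = 5.67 / 0.045 = 126.0000

$126.00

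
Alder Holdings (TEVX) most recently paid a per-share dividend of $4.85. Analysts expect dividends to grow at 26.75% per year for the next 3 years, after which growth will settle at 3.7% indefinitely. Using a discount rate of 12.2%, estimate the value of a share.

$103.96

Two-stage DDM. Project D₁…D_3 at 0.2675, terminal growth 0.037, discount at r = 0.122.
D_1 = 6.1474
D_2 = 7.7918
D_3 = 9.8761
Terminal value at t=3: TV = D_4/(r−g) = 10.2415/(0.122−0.037) = 120.4885
P₀ = 6.1474/(1+0.122)^1 + 7.7918/(1+0.122)^2 + 9.8761/(1+0.122)^3 + 120.4885/(1+0.122)^3 = 103.9640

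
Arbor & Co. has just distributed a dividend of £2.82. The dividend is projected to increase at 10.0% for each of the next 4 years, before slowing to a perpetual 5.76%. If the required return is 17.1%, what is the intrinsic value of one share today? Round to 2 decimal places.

£30.15

Two-stage DDM. Project D₁…D_4 at 0.1, terminal growth 0.0576, discount at r = 0.171.
D_1 = 3.1020
D_2 = 3.4122
D_3 = 3.7534
D_4 = 4.1288
Terminal value at t=4: TV = D_5/(r−g) = 4.3666/(0.171−0.0576) = 38.5060
P₀ = 3.1020/(1+0.171)^1 + 3.4122/(1+0.171)^2 + 3.7534/(1+0.171)^3 + 4.1288/(1+0.171)^4 + 38.5060/(1+0.171)^4 = 30.1494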